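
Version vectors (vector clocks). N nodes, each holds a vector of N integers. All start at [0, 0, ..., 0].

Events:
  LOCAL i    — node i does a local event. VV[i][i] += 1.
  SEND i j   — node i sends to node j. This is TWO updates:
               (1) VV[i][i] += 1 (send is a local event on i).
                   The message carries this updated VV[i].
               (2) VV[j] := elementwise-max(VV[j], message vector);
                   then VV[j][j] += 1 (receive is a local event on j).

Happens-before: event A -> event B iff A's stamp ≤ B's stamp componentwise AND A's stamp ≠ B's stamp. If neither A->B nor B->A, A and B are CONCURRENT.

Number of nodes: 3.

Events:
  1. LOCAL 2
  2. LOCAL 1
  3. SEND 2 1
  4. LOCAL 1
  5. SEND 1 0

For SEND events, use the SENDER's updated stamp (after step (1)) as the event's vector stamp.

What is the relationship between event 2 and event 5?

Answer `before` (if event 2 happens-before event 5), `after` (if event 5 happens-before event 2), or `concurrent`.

Initial: VV[0]=[0, 0, 0]
Initial: VV[1]=[0, 0, 0]
Initial: VV[2]=[0, 0, 0]
Event 1: LOCAL 2: VV[2][2]++ -> VV[2]=[0, 0, 1]
Event 2: LOCAL 1: VV[1][1]++ -> VV[1]=[0, 1, 0]
Event 3: SEND 2->1: VV[2][2]++ -> VV[2]=[0, 0, 2], msg_vec=[0, 0, 2]; VV[1]=max(VV[1],msg_vec) then VV[1][1]++ -> VV[1]=[0, 2, 2]
Event 4: LOCAL 1: VV[1][1]++ -> VV[1]=[0, 3, 2]
Event 5: SEND 1->0: VV[1][1]++ -> VV[1]=[0, 4, 2], msg_vec=[0, 4, 2]; VV[0]=max(VV[0],msg_vec) then VV[0][0]++ -> VV[0]=[1, 4, 2]
Event 2 stamp: [0, 1, 0]
Event 5 stamp: [0, 4, 2]
[0, 1, 0] <= [0, 4, 2]? True
[0, 4, 2] <= [0, 1, 0]? False
Relation: before

Answer: before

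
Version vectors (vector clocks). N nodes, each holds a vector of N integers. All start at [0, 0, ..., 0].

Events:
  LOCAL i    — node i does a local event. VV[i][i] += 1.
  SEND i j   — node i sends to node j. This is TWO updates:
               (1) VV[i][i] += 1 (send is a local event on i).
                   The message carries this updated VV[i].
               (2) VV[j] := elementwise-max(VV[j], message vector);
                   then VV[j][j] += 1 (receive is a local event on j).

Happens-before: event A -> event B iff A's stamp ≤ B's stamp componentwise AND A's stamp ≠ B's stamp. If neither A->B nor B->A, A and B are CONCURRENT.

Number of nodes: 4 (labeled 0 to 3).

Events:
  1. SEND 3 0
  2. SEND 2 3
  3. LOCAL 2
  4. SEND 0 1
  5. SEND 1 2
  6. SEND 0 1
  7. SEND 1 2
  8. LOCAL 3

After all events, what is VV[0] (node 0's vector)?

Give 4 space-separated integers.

Initial: VV[0]=[0, 0, 0, 0]
Initial: VV[1]=[0, 0, 0, 0]
Initial: VV[2]=[0, 0, 0, 0]
Initial: VV[3]=[0, 0, 0, 0]
Event 1: SEND 3->0: VV[3][3]++ -> VV[3]=[0, 0, 0, 1], msg_vec=[0, 0, 0, 1]; VV[0]=max(VV[0],msg_vec) then VV[0][0]++ -> VV[0]=[1, 0, 0, 1]
Event 2: SEND 2->3: VV[2][2]++ -> VV[2]=[0, 0, 1, 0], msg_vec=[0, 0, 1, 0]; VV[3]=max(VV[3],msg_vec) then VV[3][3]++ -> VV[3]=[0, 0, 1, 2]
Event 3: LOCAL 2: VV[2][2]++ -> VV[2]=[0, 0, 2, 0]
Event 4: SEND 0->1: VV[0][0]++ -> VV[0]=[2, 0, 0, 1], msg_vec=[2, 0, 0, 1]; VV[1]=max(VV[1],msg_vec) then VV[1][1]++ -> VV[1]=[2, 1, 0, 1]
Event 5: SEND 1->2: VV[1][1]++ -> VV[1]=[2, 2, 0, 1], msg_vec=[2, 2, 0, 1]; VV[2]=max(VV[2],msg_vec) then VV[2][2]++ -> VV[2]=[2, 2, 3, 1]
Event 6: SEND 0->1: VV[0][0]++ -> VV[0]=[3, 0, 0, 1], msg_vec=[3, 0, 0, 1]; VV[1]=max(VV[1],msg_vec) then VV[1][1]++ -> VV[1]=[3, 3, 0, 1]
Event 7: SEND 1->2: VV[1][1]++ -> VV[1]=[3, 4, 0, 1], msg_vec=[3, 4, 0, 1]; VV[2]=max(VV[2],msg_vec) then VV[2][2]++ -> VV[2]=[3, 4, 4, 1]
Event 8: LOCAL 3: VV[3][3]++ -> VV[3]=[0, 0, 1, 3]
Final vectors: VV[0]=[3, 0, 0, 1]; VV[1]=[3, 4, 0, 1]; VV[2]=[3, 4, 4, 1]; VV[3]=[0, 0, 1, 3]

Answer: 3 0 0 1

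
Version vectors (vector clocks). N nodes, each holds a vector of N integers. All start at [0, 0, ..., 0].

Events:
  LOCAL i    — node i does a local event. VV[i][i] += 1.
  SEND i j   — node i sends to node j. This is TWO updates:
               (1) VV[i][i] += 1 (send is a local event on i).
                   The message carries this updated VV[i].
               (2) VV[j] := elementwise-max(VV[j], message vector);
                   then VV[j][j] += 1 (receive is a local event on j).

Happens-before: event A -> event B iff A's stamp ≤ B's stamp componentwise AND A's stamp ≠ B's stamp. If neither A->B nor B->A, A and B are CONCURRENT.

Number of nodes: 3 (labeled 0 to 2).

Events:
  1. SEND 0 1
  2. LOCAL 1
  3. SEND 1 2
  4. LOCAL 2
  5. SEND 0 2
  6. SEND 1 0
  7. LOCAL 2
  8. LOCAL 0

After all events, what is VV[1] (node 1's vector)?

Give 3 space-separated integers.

Initial: VV[0]=[0, 0, 0]
Initial: VV[1]=[0, 0, 0]
Initial: VV[2]=[0, 0, 0]
Event 1: SEND 0->1: VV[0][0]++ -> VV[0]=[1, 0, 0], msg_vec=[1, 0, 0]; VV[1]=max(VV[1],msg_vec) then VV[1][1]++ -> VV[1]=[1, 1, 0]
Event 2: LOCAL 1: VV[1][1]++ -> VV[1]=[1, 2, 0]
Event 3: SEND 1->2: VV[1][1]++ -> VV[1]=[1, 3, 0], msg_vec=[1, 3, 0]; VV[2]=max(VV[2],msg_vec) then VV[2][2]++ -> VV[2]=[1, 3, 1]
Event 4: LOCAL 2: VV[2][2]++ -> VV[2]=[1, 3, 2]
Event 5: SEND 0->2: VV[0][0]++ -> VV[0]=[2, 0, 0], msg_vec=[2, 0, 0]; VV[2]=max(VV[2],msg_vec) then VV[2][2]++ -> VV[2]=[2, 3, 3]
Event 6: SEND 1->0: VV[1][1]++ -> VV[1]=[1, 4, 0], msg_vec=[1, 4, 0]; VV[0]=max(VV[0],msg_vec) then VV[0][0]++ -> VV[0]=[3, 4, 0]
Event 7: LOCAL 2: VV[2][2]++ -> VV[2]=[2, 3, 4]
Event 8: LOCAL 0: VV[0][0]++ -> VV[0]=[4, 4, 0]
Final vectors: VV[0]=[4, 4, 0]; VV[1]=[1, 4, 0]; VV[2]=[2, 3, 4]

Answer: 1 4 0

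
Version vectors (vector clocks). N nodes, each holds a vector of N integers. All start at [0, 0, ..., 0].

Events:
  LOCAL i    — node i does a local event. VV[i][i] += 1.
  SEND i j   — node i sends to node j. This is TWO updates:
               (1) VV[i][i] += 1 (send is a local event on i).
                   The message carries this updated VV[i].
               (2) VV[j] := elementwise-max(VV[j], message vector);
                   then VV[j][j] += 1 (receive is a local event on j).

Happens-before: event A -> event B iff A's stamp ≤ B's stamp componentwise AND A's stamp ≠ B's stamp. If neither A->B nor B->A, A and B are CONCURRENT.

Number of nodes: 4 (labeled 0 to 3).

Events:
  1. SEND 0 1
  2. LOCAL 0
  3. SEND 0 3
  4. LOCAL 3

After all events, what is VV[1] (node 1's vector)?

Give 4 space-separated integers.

Answer: 1 1 0 0

Derivation:
Initial: VV[0]=[0, 0, 0, 0]
Initial: VV[1]=[0, 0, 0, 0]
Initial: VV[2]=[0, 0, 0, 0]
Initial: VV[3]=[0, 0, 0, 0]
Event 1: SEND 0->1: VV[0][0]++ -> VV[0]=[1, 0, 0, 0], msg_vec=[1, 0, 0, 0]; VV[1]=max(VV[1],msg_vec) then VV[1][1]++ -> VV[1]=[1, 1, 0, 0]
Event 2: LOCAL 0: VV[0][0]++ -> VV[0]=[2, 0, 0, 0]
Event 3: SEND 0->3: VV[0][0]++ -> VV[0]=[3, 0, 0, 0], msg_vec=[3, 0, 0, 0]; VV[3]=max(VV[3],msg_vec) then VV[3][3]++ -> VV[3]=[3, 0, 0, 1]
Event 4: LOCAL 3: VV[3][3]++ -> VV[3]=[3, 0, 0, 2]
Final vectors: VV[0]=[3, 0, 0, 0]; VV[1]=[1, 1, 0, 0]; VV[2]=[0, 0, 0, 0]; VV[3]=[3, 0, 0, 2]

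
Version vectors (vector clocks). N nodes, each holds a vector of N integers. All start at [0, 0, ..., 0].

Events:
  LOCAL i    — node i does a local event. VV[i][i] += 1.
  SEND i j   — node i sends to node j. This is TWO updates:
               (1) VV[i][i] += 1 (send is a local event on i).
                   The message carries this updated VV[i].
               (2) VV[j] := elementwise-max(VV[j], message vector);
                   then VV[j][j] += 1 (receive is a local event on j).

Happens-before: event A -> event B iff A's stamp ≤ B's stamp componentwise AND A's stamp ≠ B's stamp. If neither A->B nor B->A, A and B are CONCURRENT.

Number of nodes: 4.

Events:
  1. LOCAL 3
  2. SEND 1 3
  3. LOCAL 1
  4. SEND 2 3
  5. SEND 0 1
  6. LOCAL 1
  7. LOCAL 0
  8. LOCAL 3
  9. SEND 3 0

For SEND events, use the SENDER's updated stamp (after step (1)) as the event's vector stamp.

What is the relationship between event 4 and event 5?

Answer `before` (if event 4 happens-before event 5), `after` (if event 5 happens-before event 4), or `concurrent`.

Answer: concurrent

Derivation:
Initial: VV[0]=[0, 0, 0, 0]
Initial: VV[1]=[0, 0, 0, 0]
Initial: VV[2]=[0, 0, 0, 0]
Initial: VV[3]=[0, 0, 0, 0]
Event 1: LOCAL 3: VV[3][3]++ -> VV[3]=[0, 0, 0, 1]
Event 2: SEND 1->3: VV[1][1]++ -> VV[1]=[0, 1, 0, 0], msg_vec=[0, 1, 0, 0]; VV[3]=max(VV[3],msg_vec) then VV[3][3]++ -> VV[3]=[0, 1, 0, 2]
Event 3: LOCAL 1: VV[1][1]++ -> VV[1]=[0, 2, 0, 0]
Event 4: SEND 2->3: VV[2][2]++ -> VV[2]=[0, 0, 1, 0], msg_vec=[0, 0, 1, 0]; VV[3]=max(VV[3],msg_vec) then VV[3][3]++ -> VV[3]=[0, 1, 1, 3]
Event 5: SEND 0->1: VV[0][0]++ -> VV[0]=[1, 0, 0, 0], msg_vec=[1, 0, 0, 0]; VV[1]=max(VV[1],msg_vec) then VV[1][1]++ -> VV[1]=[1, 3, 0, 0]
Event 6: LOCAL 1: VV[1][1]++ -> VV[1]=[1, 4, 0, 0]
Event 7: LOCAL 0: VV[0][0]++ -> VV[0]=[2, 0, 0, 0]
Event 8: LOCAL 3: VV[3][3]++ -> VV[3]=[0, 1, 1, 4]
Event 9: SEND 3->0: VV[3][3]++ -> VV[3]=[0, 1, 1, 5], msg_vec=[0, 1, 1, 5]; VV[0]=max(VV[0],msg_vec) then VV[0][0]++ -> VV[0]=[3, 1, 1, 5]
Event 4 stamp: [0, 0, 1, 0]
Event 5 stamp: [1, 0, 0, 0]
[0, 0, 1, 0] <= [1, 0, 0, 0]? False
[1, 0, 0, 0] <= [0, 0, 1, 0]? False
Relation: concurrent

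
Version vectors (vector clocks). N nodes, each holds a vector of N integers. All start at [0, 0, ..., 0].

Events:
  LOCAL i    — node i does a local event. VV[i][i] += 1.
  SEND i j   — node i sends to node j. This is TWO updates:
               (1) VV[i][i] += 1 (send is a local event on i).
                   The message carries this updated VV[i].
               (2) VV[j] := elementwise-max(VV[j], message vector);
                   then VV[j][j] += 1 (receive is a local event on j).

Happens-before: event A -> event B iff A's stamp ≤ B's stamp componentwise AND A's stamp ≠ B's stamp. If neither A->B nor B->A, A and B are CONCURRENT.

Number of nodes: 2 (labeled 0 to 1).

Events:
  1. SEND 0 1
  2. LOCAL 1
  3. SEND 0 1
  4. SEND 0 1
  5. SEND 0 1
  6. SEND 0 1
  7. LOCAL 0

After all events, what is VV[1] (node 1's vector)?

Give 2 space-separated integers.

Initial: VV[0]=[0, 0]
Initial: VV[1]=[0, 0]
Event 1: SEND 0->1: VV[0][0]++ -> VV[0]=[1, 0], msg_vec=[1, 0]; VV[1]=max(VV[1],msg_vec) then VV[1][1]++ -> VV[1]=[1, 1]
Event 2: LOCAL 1: VV[1][1]++ -> VV[1]=[1, 2]
Event 3: SEND 0->1: VV[0][0]++ -> VV[0]=[2, 0], msg_vec=[2, 0]; VV[1]=max(VV[1],msg_vec) then VV[1][1]++ -> VV[1]=[2, 3]
Event 4: SEND 0->1: VV[0][0]++ -> VV[0]=[3, 0], msg_vec=[3, 0]; VV[1]=max(VV[1],msg_vec) then VV[1][1]++ -> VV[1]=[3, 4]
Event 5: SEND 0->1: VV[0][0]++ -> VV[0]=[4, 0], msg_vec=[4, 0]; VV[1]=max(VV[1],msg_vec) then VV[1][1]++ -> VV[1]=[4, 5]
Event 6: SEND 0->1: VV[0][0]++ -> VV[0]=[5, 0], msg_vec=[5, 0]; VV[1]=max(VV[1],msg_vec) then VV[1][1]++ -> VV[1]=[5, 6]
Event 7: LOCAL 0: VV[0][0]++ -> VV[0]=[6, 0]
Final vectors: VV[0]=[6, 0]; VV[1]=[5, 6]

Answer: 5 6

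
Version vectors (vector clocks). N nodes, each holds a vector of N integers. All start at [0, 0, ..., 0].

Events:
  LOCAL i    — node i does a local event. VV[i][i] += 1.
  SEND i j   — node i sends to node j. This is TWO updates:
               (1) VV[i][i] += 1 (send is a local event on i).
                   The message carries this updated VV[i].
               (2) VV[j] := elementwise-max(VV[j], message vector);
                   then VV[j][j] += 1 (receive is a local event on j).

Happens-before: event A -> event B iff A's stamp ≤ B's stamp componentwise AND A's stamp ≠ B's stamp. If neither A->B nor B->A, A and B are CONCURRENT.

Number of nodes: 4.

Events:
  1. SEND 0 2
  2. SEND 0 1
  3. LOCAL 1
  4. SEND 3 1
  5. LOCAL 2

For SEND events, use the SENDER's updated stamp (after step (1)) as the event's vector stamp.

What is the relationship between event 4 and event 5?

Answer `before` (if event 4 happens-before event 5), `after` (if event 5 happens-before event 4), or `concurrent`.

Answer: concurrent

Derivation:
Initial: VV[0]=[0, 0, 0, 0]
Initial: VV[1]=[0, 0, 0, 0]
Initial: VV[2]=[0, 0, 0, 0]
Initial: VV[3]=[0, 0, 0, 0]
Event 1: SEND 0->2: VV[0][0]++ -> VV[0]=[1, 0, 0, 0], msg_vec=[1, 0, 0, 0]; VV[2]=max(VV[2],msg_vec) then VV[2][2]++ -> VV[2]=[1, 0, 1, 0]
Event 2: SEND 0->1: VV[0][0]++ -> VV[0]=[2, 0, 0, 0], msg_vec=[2, 0, 0, 0]; VV[1]=max(VV[1],msg_vec) then VV[1][1]++ -> VV[1]=[2, 1, 0, 0]
Event 3: LOCAL 1: VV[1][1]++ -> VV[1]=[2, 2, 0, 0]
Event 4: SEND 3->1: VV[3][3]++ -> VV[3]=[0, 0, 0, 1], msg_vec=[0, 0, 0, 1]; VV[1]=max(VV[1],msg_vec) then VV[1][1]++ -> VV[1]=[2, 3, 0, 1]
Event 5: LOCAL 2: VV[2][2]++ -> VV[2]=[1, 0, 2, 0]
Event 4 stamp: [0, 0, 0, 1]
Event 5 stamp: [1, 0, 2, 0]
[0, 0, 0, 1] <= [1, 0, 2, 0]? False
[1, 0, 2, 0] <= [0, 0, 0, 1]? False
Relation: concurrent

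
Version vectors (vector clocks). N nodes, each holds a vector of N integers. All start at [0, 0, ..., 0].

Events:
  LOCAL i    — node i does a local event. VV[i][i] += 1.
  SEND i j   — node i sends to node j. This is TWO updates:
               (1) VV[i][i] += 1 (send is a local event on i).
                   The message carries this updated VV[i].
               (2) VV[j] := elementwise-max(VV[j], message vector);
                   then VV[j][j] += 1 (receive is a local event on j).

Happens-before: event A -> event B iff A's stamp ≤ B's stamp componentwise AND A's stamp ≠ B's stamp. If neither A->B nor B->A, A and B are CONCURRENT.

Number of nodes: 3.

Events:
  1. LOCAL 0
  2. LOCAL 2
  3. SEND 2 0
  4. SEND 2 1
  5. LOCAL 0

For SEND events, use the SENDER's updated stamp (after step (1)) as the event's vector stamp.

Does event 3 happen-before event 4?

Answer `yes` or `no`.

Answer: yes

Derivation:
Initial: VV[0]=[0, 0, 0]
Initial: VV[1]=[0, 0, 0]
Initial: VV[2]=[0, 0, 0]
Event 1: LOCAL 0: VV[0][0]++ -> VV[0]=[1, 0, 0]
Event 2: LOCAL 2: VV[2][2]++ -> VV[2]=[0, 0, 1]
Event 3: SEND 2->0: VV[2][2]++ -> VV[2]=[0, 0, 2], msg_vec=[0, 0, 2]; VV[0]=max(VV[0],msg_vec) then VV[0][0]++ -> VV[0]=[2, 0, 2]
Event 4: SEND 2->1: VV[2][2]++ -> VV[2]=[0, 0, 3], msg_vec=[0, 0, 3]; VV[1]=max(VV[1],msg_vec) then VV[1][1]++ -> VV[1]=[0, 1, 3]
Event 5: LOCAL 0: VV[0][0]++ -> VV[0]=[3, 0, 2]
Event 3 stamp: [0, 0, 2]
Event 4 stamp: [0, 0, 3]
[0, 0, 2] <= [0, 0, 3]? True. Equal? False. Happens-before: True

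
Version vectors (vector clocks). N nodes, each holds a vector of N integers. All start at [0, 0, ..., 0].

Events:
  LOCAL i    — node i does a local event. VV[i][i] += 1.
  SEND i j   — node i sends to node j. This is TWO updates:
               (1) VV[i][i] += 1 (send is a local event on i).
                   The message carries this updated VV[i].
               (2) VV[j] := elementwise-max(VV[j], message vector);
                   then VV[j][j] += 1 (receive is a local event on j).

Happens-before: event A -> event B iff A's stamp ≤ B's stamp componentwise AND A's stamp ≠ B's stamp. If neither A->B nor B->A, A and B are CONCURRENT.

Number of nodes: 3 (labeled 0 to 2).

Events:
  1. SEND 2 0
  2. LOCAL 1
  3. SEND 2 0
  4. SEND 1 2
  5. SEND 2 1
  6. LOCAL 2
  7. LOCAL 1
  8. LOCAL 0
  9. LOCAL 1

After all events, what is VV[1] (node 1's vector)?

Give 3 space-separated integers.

Initial: VV[0]=[0, 0, 0]
Initial: VV[1]=[0, 0, 0]
Initial: VV[2]=[0, 0, 0]
Event 1: SEND 2->0: VV[2][2]++ -> VV[2]=[0, 0, 1], msg_vec=[0, 0, 1]; VV[0]=max(VV[0],msg_vec) then VV[0][0]++ -> VV[0]=[1, 0, 1]
Event 2: LOCAL 1: VV[1][1]++ -> VV[1]=[0, 1, 0]
Event 3: SEND 2->0: VV[2][2]++ -> VV[2]=[0, 0, 2], msg_vec=[0, 0, 2]; VV[0]=max(VV[0],msg_vec) then VV[0][0]++ -> VV[0]=[2, 0, 2]
Event 4: SEND 1->2: VV[1][1]++ -> VV[1]=[0, 2, 0], msg_vec=[0, 2, 0]; VV[2]=max(VV[2],msg_vec) then VV[2][2]++ -> VV[2]=[0, 2, 3]
Event 5: SEND 2->1: VV[2][2]++ -> VV[2]=[0, 2, 4], msg_vec=[0, 2, 4]; VV[1]=max(VV[1],msg_vec) then VV[1][1]++ -> VV[1]=[0, 3, 4]
Event 6: LOCAL 2: VV[2][2]++ -> VV[2]=[0, 2, 5]
Event 7: LOCAL 1: VV[1][1]++ -> VV[1]=[0, 4, 4]
Event 8: LOCAL 0: VV[0][0]++ -> VV[0]=[3, 0, 2]
Event 9: LOCAL 1: VV[1][1]++ -> VV[1]=[0, 5, 4]
Final vectors: VV[0]=[3, 0, 2]; VV[1]=[0, 5, 4]; VV[2]=[0, 2, 5]

Answer: 0 5 4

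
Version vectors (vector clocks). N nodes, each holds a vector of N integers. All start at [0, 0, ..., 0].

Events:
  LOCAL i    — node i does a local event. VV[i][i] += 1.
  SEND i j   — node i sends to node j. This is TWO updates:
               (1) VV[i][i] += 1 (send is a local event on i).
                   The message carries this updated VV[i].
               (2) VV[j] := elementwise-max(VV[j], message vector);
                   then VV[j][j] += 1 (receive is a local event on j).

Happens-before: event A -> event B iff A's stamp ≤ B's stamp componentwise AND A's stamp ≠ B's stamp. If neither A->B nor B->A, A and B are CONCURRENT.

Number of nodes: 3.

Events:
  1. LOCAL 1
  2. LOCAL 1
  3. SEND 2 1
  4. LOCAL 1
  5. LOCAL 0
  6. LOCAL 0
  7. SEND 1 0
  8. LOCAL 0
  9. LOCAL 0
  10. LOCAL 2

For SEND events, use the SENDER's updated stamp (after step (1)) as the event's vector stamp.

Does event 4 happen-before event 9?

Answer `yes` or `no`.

Initial: VV[0]=[0, 0, 0]
Initial: VV[1]=[0, 0, 0]
Initial: VV[2]=[0, 0, 0]
Event 1: LOCAL 1: VV[1][1]++ -> VV[1]=[0, 1, 0]
Event 2: LOCAL 1: VV[1][1]++ -> VV[1]=[0, 2, 0]
Event 3: SEND 2->1: VV[2][2]++ -> VV[2]=[0, 0, 1], msg_vec=[0, 0, 1]; VV[1]=max(VV[1],msg_vec) then VV[1][1]++ -> VV[1]=[0, 3, 1]
Event 4: LOCAL 1: VV[1][1]++ -> VV[1]=[0, 4, 1]
Event 5: LOCAL 0: VV[0][0]++ -> VV[0]=[1, 0, 0]
Event 6: LOCAL 0: VV[0][0]++ -> VV[0]=[2, 0, 0]
Event 7: SEND 1->0: VV[1][1]++ -> VV[1]=[0, 5, 1], msg_vec=[0, 5, 1]; VV[0]=max(VV[0],msg_vec) then VV[0][0]++ -> VV[0]=[3, 5, 1]
Event 8: LOCAL 0: VV[0][0]++ -> VV[0]=[4, 5, 1]
Event 9: LOCAL 0: VV[0][0]++ -> VV[0]=[5, 5, 1]
Event 10: LOCAL 2: VV[2][2]++ -> VV[2]=[0, 0, 2]
Event 4 stamp: [0, 4, 1]
Event 9 stamp: [5, 5, 1]
[0, 4, 1] <= [5, 5, 1]? True. Equal? False. Happens-before: True

Answer: yes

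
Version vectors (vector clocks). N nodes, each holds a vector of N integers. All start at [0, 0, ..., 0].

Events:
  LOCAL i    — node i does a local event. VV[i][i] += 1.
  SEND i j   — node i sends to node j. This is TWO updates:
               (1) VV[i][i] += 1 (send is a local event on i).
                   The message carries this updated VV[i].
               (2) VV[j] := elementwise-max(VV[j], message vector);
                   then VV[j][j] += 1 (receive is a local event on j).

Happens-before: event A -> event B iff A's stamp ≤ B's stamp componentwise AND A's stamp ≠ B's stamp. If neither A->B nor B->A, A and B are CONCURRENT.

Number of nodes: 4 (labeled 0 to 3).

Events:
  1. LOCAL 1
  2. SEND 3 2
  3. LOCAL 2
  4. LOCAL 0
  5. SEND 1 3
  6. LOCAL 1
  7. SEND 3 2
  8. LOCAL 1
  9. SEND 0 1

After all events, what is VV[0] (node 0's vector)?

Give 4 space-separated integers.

Initial: VV[0]=[0, 0, 0, 0]
Initial: VV[1]=[0, 0, 0, 0]
Initial: VV[2]=[0, 0, 0, 0]
Initial: VV[3]=[0, 0, 0, 0]
Event 1: LOCAL 1: VV[1][1]++ -> VV[1]=[0, 1, 0, 0]
Event 2: SEND 3->2: VV[3][3]++ -> VV[3]=[0, 0, 0, 1], msg_vec=[0, 0, 0, 1]; VV[2]=max(VV[2],msg_vec) then VV[2][2]++ -> VV[2]=[0, 0, 1, 1]
Event 3: LOCAL 2: VV[2][2]++ -> VV[2]=[0, 0, 2, 1]
Event 4: LOCAL 0: VV[0][0]++ -> VV[0]=[1, 0, 0, 0]
Event 5: SEND 1->3: VV[1][1]++ -> VV[1]=[0, 2, 0, 0], msg_vec=[0, 2, 0, 0]; VV[3]=max(VV[3],msg_vec) then VV[3][3]++ -> VV[3]=[0, 2, 0, 2]
Event 6: LOCAL 1: VV[1][1]++ -> VV[1]=[0, 3, 0, 0]
Event 7: SEND 3->2: VV[3][3]++ -> VV[3]=[0, 2, 0, 3], msg_vec=[0, 2, 0, 3]; VV[2]=max(VV[2],msg_vec) then VV[2][2]++ -> VV[2]=[0, 2, 3, 3]
Event 8: LOCAL 1: VV[1][1]++ -> VV[1]=[0, 4, 0, 0]
Event 9: SEND 0->1: VV[0][0]++ -> VV[0]=[2, 0, 0, 0], msg_vec=[2, 0, 0, 0]; VV[1]=max(VV[1],msg_vec) then VV[1][1]++ -> VV[1]=[2, 5, 0, 0]
Final vectors: VV[0]=[2, 0, 0, 0]; VV[1]=[2, 5, 0, 0]; VV[2]=[0, 2, 3, 3]; VV[3]=[0, 2, 0, 3]

Answer: 2 0 0 0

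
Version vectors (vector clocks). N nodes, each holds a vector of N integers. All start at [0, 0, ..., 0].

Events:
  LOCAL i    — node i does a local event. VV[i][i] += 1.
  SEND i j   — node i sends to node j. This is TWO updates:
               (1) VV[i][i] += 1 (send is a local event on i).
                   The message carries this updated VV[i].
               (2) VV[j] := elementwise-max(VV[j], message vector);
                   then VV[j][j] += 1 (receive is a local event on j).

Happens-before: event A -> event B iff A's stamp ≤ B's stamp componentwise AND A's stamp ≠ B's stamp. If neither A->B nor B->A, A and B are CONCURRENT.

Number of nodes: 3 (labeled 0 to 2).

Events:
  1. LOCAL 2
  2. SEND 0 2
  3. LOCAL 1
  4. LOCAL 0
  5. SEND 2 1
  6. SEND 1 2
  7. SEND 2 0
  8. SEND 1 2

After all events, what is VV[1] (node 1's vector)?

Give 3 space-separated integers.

Answer: 1 4 3

Derivation:
Initial: VV[0]=[0, 0, 0]
Initial: VV[1]=[0, 0, 0]
Initial: VV[2]=[0, 0, 0]
Event 1: LOCAL 2: VV[2][2]++ -> VV[2]=[0, 0, 1]
Event 2: SEND 0->2: VV[0][0]++ -> VV[0]=[1, 0, 0], msg_vec=[1, 0, 0]; VV[2]=max(VV[2],msg_vec) then VV[2][2]++ -> VV[2]=[1, 0, 2]
Event 3: LOCAL 1: VV[1][1]++ -> VV[1]=[0, 1, 0]
Event 4: LOCAL 0: VV[0][0]++ -> VV[0]=[2, 0, 0]
Event 5: SEND 2->1: VV[2][2]++ -> VV[2]=[1, 0, 3], msg_vec=[1, 0, 3]; VV[1]=max(VV[1],msg_vec) then VV[1][1]++ -> VV[1]=[1, 2, 3]
Event 6: SEND 1->2: VV[1][1]++ -> VV[1]=[1, 3, 3], msg_vec=[1, 3, 3]; VV[2]=max(VV[2],msg_vec) then VV[2][2]++ -> VV[2]=[1, 3, 4]
Event 7: SEND 2->0: VV[2][2]++ -> VV[2]=[1, 3, 5], msg_vec=[1, 3, 5]; VV[0]=max(VV[0],msg_vec) then VV[0][0]++ -> VV[0]=[3, 3, 5]
Event 8: SEND 1->2: VV[1][1]++ -> VV[1]=[1, 4, 3], msg_vec=[1, 4, 3]; VV[2]=max(VV[2],msg_vec) then VV[2][2]++ -> VV[2]=[1, 4, 6]
Final vectors: VV[0]=[3, 3, 5]; VV[1]=[1, 4, 3]; VV[2]=[1, 4, 6]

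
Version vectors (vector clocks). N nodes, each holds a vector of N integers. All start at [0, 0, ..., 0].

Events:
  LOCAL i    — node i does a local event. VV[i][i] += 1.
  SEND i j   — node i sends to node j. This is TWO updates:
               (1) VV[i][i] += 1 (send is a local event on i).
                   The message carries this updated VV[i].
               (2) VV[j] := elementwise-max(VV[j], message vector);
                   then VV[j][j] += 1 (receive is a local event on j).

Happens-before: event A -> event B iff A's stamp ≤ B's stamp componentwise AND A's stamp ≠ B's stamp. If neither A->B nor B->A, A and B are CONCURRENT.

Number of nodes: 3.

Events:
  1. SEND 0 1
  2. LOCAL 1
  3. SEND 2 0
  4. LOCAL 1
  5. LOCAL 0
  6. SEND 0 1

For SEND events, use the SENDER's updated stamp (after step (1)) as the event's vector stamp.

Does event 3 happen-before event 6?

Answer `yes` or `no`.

Initial: VV[0]=[0, 0, 0]
Initial: VV[1]=[0, 0, 0]
Initial: VV[2]=[0, 0, 0]
Event 1: SEND 0->1: VV[0][0]++ -> VV[0]=[1, 0, 0], msg_vec=[1, 0, 0]; VV[1]=max(VV[1],msg_vec) then VV[1][1]++ -> VV[1]=[1, 1, 0]
Event 2: LOCAL 1: VV[1][1]++ -> VV[1]=[1, 2, 0]
Event 3: SEND 2->0: VV[2][2]++ -> VV[2]=[0, 0, 1], msg_vec=[0, 0, 1]; VV[0]=max(VV[0],msg_vec) then VV[0][0]++ -> VV[0]=[2, 0, 1]
Event 4: LOCAL 1: VV[1][1]++ -> VV[1]=[1, 3, 0]
Event 5: LOCAL 0: VV[0][0]++ -> VV[0]=[3, 0, 1]
Event 6: SEND 0->1: VV[0][0]++ -> VV[0]=[4, 0, 1], msg_vec=[4, 0, 1]; VV[1]=max(VV[1],msg_vec) then VV[1][1]++ -> VV[1]=[4, 4, 1]
Event 3 stamp: [0, 0, 1]
Event 6 stamp: [4, 0, 1]
[0, 0, 1] <= [4, 0, 1]? True. Equal? False. Happens-before: True

Answer: yes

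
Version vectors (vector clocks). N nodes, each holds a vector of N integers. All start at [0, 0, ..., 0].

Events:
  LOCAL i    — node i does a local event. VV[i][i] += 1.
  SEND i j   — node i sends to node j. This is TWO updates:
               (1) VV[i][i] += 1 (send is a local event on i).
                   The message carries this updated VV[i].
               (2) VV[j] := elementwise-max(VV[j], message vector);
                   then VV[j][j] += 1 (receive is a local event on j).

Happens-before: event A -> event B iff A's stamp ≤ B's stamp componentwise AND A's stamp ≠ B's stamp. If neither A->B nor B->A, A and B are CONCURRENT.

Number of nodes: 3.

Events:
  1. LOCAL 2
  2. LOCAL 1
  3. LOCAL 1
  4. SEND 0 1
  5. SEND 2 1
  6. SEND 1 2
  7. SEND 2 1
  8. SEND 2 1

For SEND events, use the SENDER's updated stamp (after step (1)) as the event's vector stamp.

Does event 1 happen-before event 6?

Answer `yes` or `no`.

Initial: VV[0]=[0, 0, 0]
Initial: VV[1]=[0, 0, 0]
Initial: VV[2]=[0, 0, 0]
Event 1: LOCAL 2: VV[2][2]++ -> VV[2]=[0, 0, 1]
Event 2: LOCAL 1: VV[1][1]++ -> VV[1]=[0, 1, 0]
Event 3: LOCAL 1: VV[1][1]++ -> VV[1]=[0, 2, 0]
Event 4: SEND 0->1: VV[0][0]++ -> VV[0]=[1, 0, 0], msg_vec=[1, 0, 0]; VV[1]=max(VV[1],msg_vec) then VV[1][1]++ -> VV[1]=[1, 3, 0]
Event 5: SEND 2->1: VV[2][2]++ -> VV[2]=[0, 0, 2], msg_vec=[0, 0, 2]; VV[1]=max(VV[1],msg_vec) then VV[1][1]++ -> VV[1]=[1, 4, 2]
Event 6: SEND 1->2: VV[1][1]++ -> VV[1]=[1, 5, 2], msg_vec=[1, 5, 2]; VV[2]=max(VV[2],msg_vec) then VV[2][2]++ -> VV[2]=[1, 5, 3]
Event 7: SEND 2->1: VV[2][2]++ -> VV[2]=[1, 5, 4], msg_vec=[1, 5, 4]; VV[1]=max(VV[1],msg_vec) then VV[1][1]++ -> VV[1]=[1, 6, 4]
Event 8: SEND 2->1: VV[2][2]++ -> VV[2]=[1, 5, 5], msg_vec=[1, 5, 5]; VV[1]=max(VV[1],msg_vec) then VV[1][1]++ -> VV[1]=[1, 7, 5]
Event 1 stamp: [0, 0, 1]
Event 6 stamp: [1, 5, 2]
[0, 0, 1] <= [1, 5, 2]? True. Equal? False. Happens-before: True

Answer: yes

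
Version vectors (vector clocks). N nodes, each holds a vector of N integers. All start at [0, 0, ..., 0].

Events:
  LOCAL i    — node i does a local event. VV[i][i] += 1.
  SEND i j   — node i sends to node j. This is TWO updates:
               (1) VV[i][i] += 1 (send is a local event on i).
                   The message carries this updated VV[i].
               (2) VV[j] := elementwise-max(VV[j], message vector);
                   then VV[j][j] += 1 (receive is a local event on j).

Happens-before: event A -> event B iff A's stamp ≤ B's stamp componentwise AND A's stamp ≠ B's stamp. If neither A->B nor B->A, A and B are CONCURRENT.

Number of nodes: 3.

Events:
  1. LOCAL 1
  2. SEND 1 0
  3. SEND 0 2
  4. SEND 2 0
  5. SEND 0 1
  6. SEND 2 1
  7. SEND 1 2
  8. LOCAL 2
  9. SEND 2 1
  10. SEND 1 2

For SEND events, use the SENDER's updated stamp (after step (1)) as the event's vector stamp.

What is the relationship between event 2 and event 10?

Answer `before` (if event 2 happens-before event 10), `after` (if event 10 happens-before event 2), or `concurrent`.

Answer: before

Derivation:
Initial: VV[0]=[0, 0, 0]
Initial: VV[1]=[0, 0, 0]
Initial: VV[2]=[0, 0, 0]
Event 1: LOCAL 1: VV[1][1]++ -> VV[1]=[0, 1, 0]
Event 2: SEND 1->0: VV[1][1]++ -> VV[1]=[0, 2, 0], msg_vec=[0, 2, 0]; VV[0]=max(VV[0],msg_vec) then VV[0][0]++ -> VV[0]=[1, 2, 0]
Event 3: SEND 0->2: VV[0][0]++ -> VV[0]=[2, 2, 0], msg_vec=[2, 2, 0]; VV[2]=max(VV[2],msg_vec) then VV[2][2]++ -> VV[2]=[2, 2, 1]
Event 4: SEND 2->0: VV[2][2]++ -> VV[2]=[2, 2, 2], msg_vec=[2, 2, 2]; VV[0]=max(VV[0],msg_vec) then VV[0][0]++ -> VV[0]=[3, 2, 2]
Event 5: SEND 0->1: VV[0][0]++ -> VV[0]=[4, 2, 2], msg_vec=[4, 2, 2]; VV[1]=max(VV[1],msg_vec) then VV[1][1]++ -> VV[1]=[4, 3, 2]
Event 6: SEND 2->1: VV[2][2]++ -> VV[2]=[2, 2, 3], msg_vec=[2, 2, 3]; VV[1]=max(VV[1],msg_vec) then VV[1][1]++ -> VV[1]=[4, 4, 3]
Event 7: SEND 1->2: VV[1][1]++ -> VV[1]=[4, 5, 3], msg_vec=[4, 5, 3]; VV[2]=max(VV[2],msg_vec) then VV[2][2]++ -> VV[2]=[4, 5, 4]
Event 8: LOCAL 2: VV[2][2]++ -> VV[2]=[4, 5, 5]
Event 9: SEND 2->1: VV[2][2]++ -> VV[2]=[4, 5, 6], msg_vec=[4, 5, 6]; VV[1]=max(VV[1],msg_vec) then VV[1][1]++ -> VV[1]=[4, 6, 6]
Event 10: SEND 1->2: VV[1][1]++ -> VV[1]=[4, 7, 6], msg_vec=[4, 7, 6]; VV[2]=max(VV[2],msg_vec) then VV[2][2]++ -> VV[2]=[4, 7, 7]
Event 2 stamp: [0, 2, 0]
Event 10 stamp: [4, 7, 6]
[0, 2, 0] <= [4, 7, 6]? True
[4, 7, 6] <= [0, 2, 0]? False
Relation: before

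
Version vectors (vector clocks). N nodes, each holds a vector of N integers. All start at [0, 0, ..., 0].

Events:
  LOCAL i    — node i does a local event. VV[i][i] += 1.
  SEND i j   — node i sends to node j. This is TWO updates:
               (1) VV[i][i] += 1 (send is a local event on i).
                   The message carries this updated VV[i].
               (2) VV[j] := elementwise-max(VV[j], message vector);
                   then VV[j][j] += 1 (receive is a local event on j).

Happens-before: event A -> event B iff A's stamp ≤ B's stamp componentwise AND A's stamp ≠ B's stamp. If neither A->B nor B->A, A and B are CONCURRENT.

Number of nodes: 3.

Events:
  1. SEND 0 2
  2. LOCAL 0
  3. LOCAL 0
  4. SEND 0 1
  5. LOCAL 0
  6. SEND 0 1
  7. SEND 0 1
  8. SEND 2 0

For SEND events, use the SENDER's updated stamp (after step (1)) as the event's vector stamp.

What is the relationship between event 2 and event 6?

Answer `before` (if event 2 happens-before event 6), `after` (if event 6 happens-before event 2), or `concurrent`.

Answer: before

Derivation:
Initial: VV[0]=[0, 0, 0]
Initial: VV[1]=[0, 0, 0]
Initial: VV[2]=[0, 0, 0]
Event 1: SEND 0->2: VV[0][0]++ -> VV[0]=[1, 0, 0], msg_vec=[1, 0, 0]; VV[2]=max(VV[2],msg_vec) then VV[2][2]++ -> VV[2]=[1, 0, 1]
Event 2: LOCAL 0: VV[0][0]++ -> VV[0]=[2, 0, 0]
Event 3: LOCAL 0: VV[0][0]++ -> VV[0]=[3, 0, 0]
Event 4: SEND 0->1: VV[0][0]++ -> VV[0]=[4, 0, 0], msg_vec=[4, 0, 0]; VV[1]=max(VV[1],msg_vec) then VV[1][1]++ -> VV[1]=[4, 1, 0]
Event 5: LOCAL 0: VV[0][0]++ -> VV[0]=[5, 0, 0]
Event 6: SEND 0->1: VV[0][0]++ -> VV[0]=[6, 0, 0], msg_vec=[6, 0, 0]; VV[1]=max(VV[1],msg_vec) then VV[1][1]++ -> VV[1]=[6, 2, 0]
Event 7: SEND 0->1: VV[0][0]++ -> VV[0]=[7, 0, 0], msg_vec=[7, 0, 0]; VV[1]=max(VV[1],msg_vec) then VV[1][1]++ -> VV[1]=[7, 3, 0]
Event 8: SEND 2->0: VV[2][2]++ -> VV[2]=[1, 0, 2], msg_vec=[1, 0, 2]; VV[0]=max(VV[0],msg_vec) then VV[0][0]++ -> VV[0]=[8, 0, 2]
Event 2 stamp: [2, 0, 0]
Event 6 stamp: [6, 0, 0]
[2, 0, 0] <= [6, 0, 0]? True
[6, 0, 0] <= [2, 0, 0]? False
Relation: before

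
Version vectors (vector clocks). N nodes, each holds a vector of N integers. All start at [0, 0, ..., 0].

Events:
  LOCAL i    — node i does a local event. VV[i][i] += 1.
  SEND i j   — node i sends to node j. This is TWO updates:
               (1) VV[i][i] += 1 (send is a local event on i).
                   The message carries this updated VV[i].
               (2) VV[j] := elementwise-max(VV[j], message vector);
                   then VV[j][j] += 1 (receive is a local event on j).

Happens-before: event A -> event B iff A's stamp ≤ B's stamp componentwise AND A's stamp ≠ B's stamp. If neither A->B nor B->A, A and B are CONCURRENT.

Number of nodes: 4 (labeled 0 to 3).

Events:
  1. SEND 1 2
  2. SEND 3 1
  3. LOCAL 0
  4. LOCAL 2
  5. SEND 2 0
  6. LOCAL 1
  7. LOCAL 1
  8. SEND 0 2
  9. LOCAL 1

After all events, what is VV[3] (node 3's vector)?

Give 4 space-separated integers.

Initial: VV[0]=[0, 0, 0, 0]
Initial: VV[1]=[0, 0, 0, 0]
Initial: VV[2]=[0, 0, 0, 0]
Initial: VV[3]=[0, 0, 0, 0]
Event 1: SEND 1->2: VV[1][1]++ -> VV[1]=[0, 1, 0, 0], msg_vec=[0, 1, 0, 0]; VV[2]=max(VV[2],msg_vec) then VV[2][2]++ -> VV[2]=[0, 1, 1, 0]
Event 2: SEND 3->1: VV[3][3]++ -> VV[3]=[0, 0, 0, 1], msg_vec=[0, 0, 0, 1]; VV[1]=max(VV[1],msg_vec) then VV[1][1]++ -> VV[1]=[0, 2, 0, 1]
Event 3: LOCAL 0: VV[0][0]++ -> VV[0]=[1, 0, 0, 0]
Event 4: LOCAL 2: VV[2][2]++ -> VV[2]=[0, 1, 2, 0]
Event 5: SEND 2->0: VV[2][2]++ -> VV[2]=[0, 1, 3, 0], msg_vec=[0, 1, 3, 0]; VV[0]=max(VV[0],msg_vec) then VV[0][0]++ -> VV[0]=[2, 1, 3, 0]
Event 6: LOCAL 1: VV[1][1]++ -> VV[1]=[0, 3, 0, 1]
Event 7: LOCAL 1: VV[1][1]++ -> VV[1]=[0, 4, 0, 1]
Event 8: SEND 0->2: VV[0][0]++ -> VV[0]=[3, 1, 3, 0], msg_vec=[3, 1, 3, 0]; VV[2]=max(VV[2],msg_vec) then VV[2][2]++ -> VV[2]=[3, 1, 4, 0]
Event 9: LOCAL 1: VV[1][1]++ -> VV[1]=[0, 5, 0, 1]
Final vectors: VV[0]=[3, 1, 3, 0]; VV[1]=[0, 5, 0, 1]; VV[2]=[3, 1, 4, 0]; VV[3]=[0, 0, 0, 1]

Answer: 0 0 0 1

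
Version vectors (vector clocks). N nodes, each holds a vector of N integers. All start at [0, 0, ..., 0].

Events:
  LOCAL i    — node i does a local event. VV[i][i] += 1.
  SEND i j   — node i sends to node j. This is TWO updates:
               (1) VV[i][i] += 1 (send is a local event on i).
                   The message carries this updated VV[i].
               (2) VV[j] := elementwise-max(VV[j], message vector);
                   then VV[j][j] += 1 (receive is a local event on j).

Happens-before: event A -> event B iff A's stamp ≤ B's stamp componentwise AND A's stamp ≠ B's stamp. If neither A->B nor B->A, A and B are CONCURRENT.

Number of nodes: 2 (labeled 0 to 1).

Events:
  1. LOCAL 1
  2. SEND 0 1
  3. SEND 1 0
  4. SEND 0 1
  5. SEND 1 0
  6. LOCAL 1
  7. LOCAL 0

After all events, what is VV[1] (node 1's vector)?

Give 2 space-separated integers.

Initial: VV[0]=[0, 0]
Initial: VV[1]=[0, 0]
Event 1: LOCAL 1: VV[1][1]++ -> VV[1]=[0, 1]
Event 2: SEND 0->1: VV[0][0]++ -> VV[0]=[1, 0], msg_vec=[1, 0]; VV[1]=max(VV[1],msg_vec) then VV[1][1]++ -> VV[1]=[1, 2]
Event 3: SEND 1->0: VV[1][1]++ -> VV[1]=[1, 3], msg_vec=[1, 3]; VV[0]=max(VV[0],msg_vec) then VV[0][0]++ -> VV[0]=[2, 3]
Event 4: SEND 0->1: VV[0][0]++ -> VV[0]=[3, 3], msg_vec=[3, 3]; VV[1]=max(VV[1],msg_vec) then VV[1][1]++ -> VV[1]=[3, 4]
Event 5: SEND 1->0: VV[1][1]++ -> VV[1]=[3, 5], msg_vec=[3, 5]; VV[0]=max(VV[0],msg_vec) then VV[0][0]++ -> VV[0]=[4, 5]
Event 6: LOCAL 1: VV[1][1]++ -> VV[1]=[3, 6]
Event 7: LOCAL 0: VV[0][0]++ -> VV[0]=[5, 5]
Final vectors: VV[0]=[5, 5]; VV[1]=[3, 6]

Answer: 3 6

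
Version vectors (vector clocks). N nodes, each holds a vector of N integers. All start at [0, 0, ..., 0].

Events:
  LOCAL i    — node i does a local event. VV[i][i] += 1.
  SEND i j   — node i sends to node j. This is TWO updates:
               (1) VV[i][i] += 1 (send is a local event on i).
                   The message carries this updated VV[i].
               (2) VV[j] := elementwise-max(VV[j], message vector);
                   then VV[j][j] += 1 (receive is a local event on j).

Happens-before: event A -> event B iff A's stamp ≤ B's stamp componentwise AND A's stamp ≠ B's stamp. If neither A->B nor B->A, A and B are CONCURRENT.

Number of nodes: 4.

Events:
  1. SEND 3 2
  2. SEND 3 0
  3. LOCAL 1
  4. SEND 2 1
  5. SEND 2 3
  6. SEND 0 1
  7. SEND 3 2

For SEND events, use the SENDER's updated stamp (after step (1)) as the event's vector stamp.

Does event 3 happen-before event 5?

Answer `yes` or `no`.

Initial: VV[0]=[0, 0, 0, 0]
Initial: VV[1]=[0, 0, 0, 0]
Initial: VV[2]=[0, 0, 0, 0]
Initial: VV[3]=[0, 0, 0, 0]
Event 1: SEND 3->2: VV[3][3]++ -> VV[3]=[0, 0, 0, 1], msg_vec=[0, 0, 0, 1]; VV[2]=max(VV[2],msg_vec) then VV[2][2]++ -> VV[2]=[0, 0, 1, 1]
Event 2: SEND 3->0: VV[3][3]++ -> VV[3]=[0, 0, 0, 2], msg_vec=[0, 0, 0, 2]; VV[0]=max(VV[0],msg_vec) then VV[0][0]++ -> VV[0]=[1, 0, 0, 2]
Event 3: LOCAL 1: VV[1][1]++ -> VV[1]=[0, 1, 0, 0]
Event 4: SEND 2->1: VV[2][2]++ -> VV[2]=[0, 0, 2, 1], msg_vec=[0, 0, 2, 1]; VV[1]=max(VV[1],msg_vec) then VV[1][1]++ -> VV[1]=[0, 2, 2, 1]
Event 5: SEND 2->3: VV[2][2]++ -> VV[2]=[0, 0, 3, 1], msg_vec=[0, 0, 3, 1]; VV[3]=max(VV[3],msg_vec) then VV[3][3]++ -> VV[3]=[0, 0, 3, 3]
Event 6: SEND 0->1: VV[0][0]++ -> VV[0]=[2, 0, 0, 2], msg_vec=[2, 0, 0, 2]; VV[1]=max(VV[1],msg_vec) then VV[1][1]++ -> VV[1]=[2, 3, 2, 2]
Event 7: SEND 3->2: VV[3][3]++ -> VV[3]=[0, 0, 3, 4], msg_vec=[0, 0, 3, 4]; VV[2]=max(VV[2],msg_vec) then VV[2][2]++ -> VV[2]=[0, 0, 4, 4]
Event 3 stamp: [0, 1, 0, 0]
Event 5 stamp: [0, 0, 3, 1]
[0, 1, 0, 0] <= [0, 0, 3, 1]? False. Equal? False. Happens-before: False

Answer: no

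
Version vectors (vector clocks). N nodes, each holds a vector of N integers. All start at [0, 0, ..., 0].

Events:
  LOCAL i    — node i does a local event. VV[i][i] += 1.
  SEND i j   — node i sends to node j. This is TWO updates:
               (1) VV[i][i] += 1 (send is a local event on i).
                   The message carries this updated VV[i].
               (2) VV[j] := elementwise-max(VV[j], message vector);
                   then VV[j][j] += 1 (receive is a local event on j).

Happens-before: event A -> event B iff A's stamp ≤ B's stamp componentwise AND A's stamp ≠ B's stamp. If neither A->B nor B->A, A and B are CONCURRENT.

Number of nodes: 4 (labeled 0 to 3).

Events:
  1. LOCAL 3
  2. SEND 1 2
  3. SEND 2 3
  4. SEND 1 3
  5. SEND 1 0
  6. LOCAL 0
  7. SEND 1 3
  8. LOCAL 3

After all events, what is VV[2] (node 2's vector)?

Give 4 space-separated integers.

Initial: VV[0]=[0, 0, 0, 0]
Initial: VV[1]=[0, 0, 0, 0]
Initial: VV[2]=[0, 0, 0, 0]
Initial: VV[3]=[0, 0, 0, 0]
Event 1: LOCAL 3: VV[3][3]++ -> VV[3]=[0, 0, 0, 1]
Event 2: SEND 1->2: VV[1][1]++ -> VV[1]=[0, 1, 0, 0], msg_vec=[0, 1, 0, 0]; VV[2]=max(VV[2],msg_vec) then VV[2][2]++ -> VV[2]=[0, 1, 1, 0]
Event 3: SEND 2->3: VV[2][2]++ -> VV[2]=[0, 1, 2, 0], msg_vec=[0, 1, 2, 0]; VV[3]=max(VV[3],msg_vec) then VV[3][3]++ -> VV[3]=[0, 1, 2, 2]
Event 4: SEND 1->3: VV[1][1]++ -> VV[1]=[0, 2, 0, 0], msg_vec=[0, 2, 0, 0]; VV[3]=max(VV[3],msg_vec) then VV[3][3]++ -> VV[3]=[0, 2, 2, 3]
Event 5: SEND 1->0: VV[1][1]++ -> VV[1]=[0, 3, 0, 0], msg_vec=[0, 3, 0, 0]; VV[0]=max(VV[0],msg_vec) then VV[0][0]++ -> VV[0]=[1, 3, 0, 0]
Event 6: LOCAL 0: VV[0][0]++ -> VV[0]=[2, 3, 0, 0]
Event 7: SEND 1->3: VV[1][1]++ -> VV[1]=[0, 4, 0, 0], msg_vec=[0, 4, 0, 0]; VV[3]=max(VV[3],msg_vec) then VV[3][3]++ -> VV[3]=[0, 4, 2, 4]
Event 8: LOCAL 3: VV[3][3]++ -> VV[3]=[0, 4, 2, 5]
Final vectors: VV[0]=[2, 3, 0, 0]; VV[1]=[0, 4, 0, 0]; VV[2]=[0, 1, 2, 0]; VV[3]=[0, 4, 2, 5]

Answer: 0 1 2 0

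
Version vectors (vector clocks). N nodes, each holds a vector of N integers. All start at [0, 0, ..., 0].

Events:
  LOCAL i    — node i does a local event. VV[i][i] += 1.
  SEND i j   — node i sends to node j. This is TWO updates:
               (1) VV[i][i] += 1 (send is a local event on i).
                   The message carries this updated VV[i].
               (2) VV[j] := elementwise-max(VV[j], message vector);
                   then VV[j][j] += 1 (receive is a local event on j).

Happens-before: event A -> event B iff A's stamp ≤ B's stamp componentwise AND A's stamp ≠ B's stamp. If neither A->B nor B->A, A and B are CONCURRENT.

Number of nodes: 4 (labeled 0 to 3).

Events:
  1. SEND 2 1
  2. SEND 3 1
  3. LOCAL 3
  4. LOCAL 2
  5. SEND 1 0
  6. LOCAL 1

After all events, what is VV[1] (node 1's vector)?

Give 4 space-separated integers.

Initial: VV[0]=[0, 0, 0, 0]
Initial: VV[1]=[0, 0, 0, 0]
Initial: VV[2]=[0, 0, 0, 0]
Initial: VV[3]=[0, 0, 0, 0]
Event 1: SEND 2->1: VV[2][2]++ -> VV[2]=[0, 0, 1, 0], msg_vec=[0, 0, 1, 0]; VV[1]=max(VV[1],msg_vec) then VV[1][1]++ -> VV[1]=[0, 1, 1, 0]
Event 2: SEND 3->1: VV[3][3]++ -> VV[3]=[0, 0, 0, 1], msg_vec=[0, 0, 0, 1]; VV[1]=max(VV[1],msg_vec) then VV[1][1]++ -> VV[1]=[0, 2, 1, 1]
Event 3: LOCAL 3: VV[3][3]++ -> VV[3]=[0, 0, 0, 2]
Event 4: LOCAL 2: VV[2][2]++ -> VV[2]=[0, 0, 2, 0]
Event 5: SEND 1->0: VV[1][1]++ -> VV[1]=[0, 3, 1, 1], msg_vec=[0, 3, 1, 1]; VV[0]=max(VV[0],msg_vec) then VV[0][0]++ -> VV[0]=[1, 3, 1, 1]
Event 6: LOCAL 1: VV[1][1]++ -> VV[1]=[0, 4, 1, 1]
Final vectors: VV[0]=[1, 3, 1, 1]; VV[1]=[0, 4, 1, 1]; VV[2]=[0, 0, 2, 0]; VV[3]=[0, 0, 0, 2]

Answer: 0 4 1 1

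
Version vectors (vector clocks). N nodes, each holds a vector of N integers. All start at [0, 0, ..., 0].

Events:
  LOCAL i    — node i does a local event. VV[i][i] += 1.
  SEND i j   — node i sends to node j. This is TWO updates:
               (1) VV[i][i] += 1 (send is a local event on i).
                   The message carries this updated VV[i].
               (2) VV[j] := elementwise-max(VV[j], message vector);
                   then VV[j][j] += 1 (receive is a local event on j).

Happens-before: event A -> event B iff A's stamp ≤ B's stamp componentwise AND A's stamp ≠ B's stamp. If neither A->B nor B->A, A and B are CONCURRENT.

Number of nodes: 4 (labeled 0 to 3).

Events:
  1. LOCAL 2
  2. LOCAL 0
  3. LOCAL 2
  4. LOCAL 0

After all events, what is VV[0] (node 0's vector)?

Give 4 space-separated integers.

Answer: 2 0 0 0

Derivation:
Initial: VV[0]=[0, 0, 0, 0]
Initial: VV[1]=[0, 0, 0, 0]
Initial: VV[2]=[0, 0, 0, 0]
Initial: VV[3]=[0, 0, 0, 0]
Event 1: LOCAL 2: VV[2][2]++ -> VV[2]=[0, 0, 1, 0]
Event 2: LOCAL 0: VV[0][0]++ -> VV[0]=[1, 0, 0, 0]
Event 3: LOCAL 2: VV[2][2]++ -> VV[2]=[0, 0, 2, 0]
Event 4: LOCAL 0: VV[0][0]++ -> VV[0]=[2, 0, 0, 0]
Final vectors: VV[0]=[2, 0, 0, 0]; VV[1]=[0, 0, 0, 0]; VV[2]=[0, 0, 2, 0]; VV[3]=[0, 0, 0, 0]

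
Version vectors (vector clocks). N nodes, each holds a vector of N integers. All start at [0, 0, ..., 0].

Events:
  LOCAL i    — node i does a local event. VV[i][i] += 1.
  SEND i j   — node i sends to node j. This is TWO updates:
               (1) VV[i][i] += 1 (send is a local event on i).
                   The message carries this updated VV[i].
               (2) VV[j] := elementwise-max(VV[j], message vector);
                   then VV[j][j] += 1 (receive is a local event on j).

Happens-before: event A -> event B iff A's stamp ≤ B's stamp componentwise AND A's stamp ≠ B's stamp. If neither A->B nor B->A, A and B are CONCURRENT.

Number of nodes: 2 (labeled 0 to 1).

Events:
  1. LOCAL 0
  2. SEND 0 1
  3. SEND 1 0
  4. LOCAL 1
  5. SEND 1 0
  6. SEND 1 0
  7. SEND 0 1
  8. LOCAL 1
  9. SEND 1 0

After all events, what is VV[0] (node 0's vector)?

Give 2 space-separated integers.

Answer: 7 8

Derivation:
Initial: VV[0]=[0, 0]
Initial: VV[1]=[0, 0]
Event 1: LOCAL 0: VV[0][0]++ -> VV[0]=[1, 0]
Event 2: SEND 0->1: VV[0][0]++ -> VV[0]=[2, 0], msg_vec=[2, 0]; VV[1]=max(VV[1],msg_vec) then VV[1][1]++ -> VV[1]=[2, 1]
Event 3: SEND 1->0: VV[1][1]++ -> VV[1]=[2, 2], msg_vec=[2, 2]; VV[0]=max(VV[0],msg_vec) then VV[0][0]++ -> VV[0]=[3, 2]
Event 4: LOCAL 1: VV[1][1]++ -> VV[1]=[2, 3]
Event 5: SEND 1->0: VV[1][1]++ -> VV[1]=[2, 4], msg_vec=[2, 4]; VV[0]=max(VV[0],msg_vec) then VV[0][0]++ -> VV[0]=[4, 4]
Event 6: SEND 1->0: VV[1][1]++ -> VV[1]=[2, 5], msg_vec=[2, 5]; VV[0]=max(VV[0],msg_vec) then VV[0][0]++ -> VV[0]=[5, 5]
Event 7: SEND 0->1: VV[0][0]++ -> VV[0]=[6, 5], msg_vec=[6, 5]; VV[1]=max(VV[1],msg_vec) then VV[1][1]++ -> VV[1]=[6, 6]
Event 8: LOCAL 1: VV[1][1]++ -> VV[1]=[6, 7]
Event 9: SEND 1->0: VV[1][1]++ -> VV[1]=[6, 8], msg_vec=[6, 8]; VV[0]=max(VV[0],msg_vec) then VV[0][0]++ -> VV[0]=[7, 8]
Final vectors: VV[0]=[7, 8]; VV[1]=[6, 8]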